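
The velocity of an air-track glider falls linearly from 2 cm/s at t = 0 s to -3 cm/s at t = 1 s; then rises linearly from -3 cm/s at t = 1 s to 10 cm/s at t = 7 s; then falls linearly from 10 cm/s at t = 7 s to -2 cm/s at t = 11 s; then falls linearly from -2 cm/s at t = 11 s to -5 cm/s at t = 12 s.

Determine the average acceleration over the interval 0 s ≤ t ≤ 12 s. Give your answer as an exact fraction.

-7/12 cm/s²

Average acceleration = Δv/Δt = (-5 − 2)/(12 − 0) = -7/12 cm/s².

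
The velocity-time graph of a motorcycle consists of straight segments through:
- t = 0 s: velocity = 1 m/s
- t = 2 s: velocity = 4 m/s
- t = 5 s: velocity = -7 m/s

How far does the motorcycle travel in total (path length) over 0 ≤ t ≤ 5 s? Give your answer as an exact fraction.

305/22 m

Distance (not displacement) is the total path length: add the absolute areas under v-t.
0–2 s: |½(1 + 4)(2)| = 5 m
2–5 s: v = 0 at t = 34/11 s; triangle areas 24/11 + 147/22 = 195/22 m
Total distance = 305/22 m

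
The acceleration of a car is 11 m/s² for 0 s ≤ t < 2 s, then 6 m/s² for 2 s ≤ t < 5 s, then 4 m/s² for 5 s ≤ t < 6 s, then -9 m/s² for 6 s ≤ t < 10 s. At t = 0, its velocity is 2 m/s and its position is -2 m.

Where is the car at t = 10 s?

279 m

On each constant-a segment, Δv = aΔt and Δx = v₀Δt + ½aΔt²; chain segment to segment.
0–2 s: v starts 2 m/s; Δx = 2·2 + ½·11·2² = 26 m; v ends 24 m/s.
2–5 s: v starts 24 m/s; Δx = 24·3 + ½·6·3² = 99 m; v ends 42 m/s.
5–6 s: v starts 42 m/s; Δx = 42·1 + ½·4·1² = 44 m; v ends 46 m/s.
6–10 s: v starts 46 m/s; Δx = 46·4 + ½·-9·4² = 112 m; v ends 10 m/s.
x(10) = -2 + Σ Δx = 279 m.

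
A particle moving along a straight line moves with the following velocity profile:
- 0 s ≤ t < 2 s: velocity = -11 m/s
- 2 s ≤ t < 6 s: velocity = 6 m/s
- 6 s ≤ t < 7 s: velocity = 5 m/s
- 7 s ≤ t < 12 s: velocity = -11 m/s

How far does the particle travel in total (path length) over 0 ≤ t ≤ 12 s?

Distance (not displacement) is the total path length: add the absolute areas under v-t.
0–2 s: |-11| × 2 = 22 m
2–6 s: |6| × 4 = 24 m
6–7 s: |5| × 1 = 5 m
7–12 s: |-11| × 5 = 55 m
Total distance = 106 m

106 m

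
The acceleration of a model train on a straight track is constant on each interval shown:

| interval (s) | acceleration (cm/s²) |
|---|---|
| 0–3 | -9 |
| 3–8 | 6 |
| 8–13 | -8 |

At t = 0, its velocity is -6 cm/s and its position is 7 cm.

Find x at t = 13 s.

-256.5 cm

On each constant-a segment, Δv = aΔt and Δx = v₀Δt + ½aΔt²; chain segment to segment.
0–3 s: v starts -6 cm/s; Δx = -6·3 + ½·-9·3² = -58.5 cm; v ends -33 cm/s.
3–8 s: v starts -33 cm/s; Δx = -33·5 + ½·6·5² = -90 cm; v ends -3 cm/s.
8–13 s: v starts -3 cm/s; Δx = -3·5 + ½·-8·5² = -115 cm; v ends -43 cm/s.
x(13) = 7 + Σ Δx = -256.5 cm.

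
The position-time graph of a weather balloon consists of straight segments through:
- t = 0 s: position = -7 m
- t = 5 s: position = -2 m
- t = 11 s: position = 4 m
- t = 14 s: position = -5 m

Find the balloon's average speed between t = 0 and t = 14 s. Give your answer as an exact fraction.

10/7 m/s

Average speed = (total path length)/(elapsed time); on a piecewise-linear x-t graph the path length is Σ|Δx|.
0–5 s: |Δx| = |-2 − -7| = 5 m
5–11 s: |Δx| = |4 − -2| = 6 m
11–14 s: |Δx| = |-5 − 4| = 9 m
Total path = 20 m; average speed = 20/14 = 10/7 m/s.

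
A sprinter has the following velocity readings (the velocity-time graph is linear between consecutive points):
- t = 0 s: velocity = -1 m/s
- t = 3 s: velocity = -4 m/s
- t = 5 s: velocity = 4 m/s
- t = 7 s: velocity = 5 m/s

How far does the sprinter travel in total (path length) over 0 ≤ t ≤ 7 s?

20.5 m

Total distance travelled is ∫|v| dt — sum the magnitudes of each area piece.
0–3 s: |½(-1 + -4)(3)| = 7.5 m
3–5 s: v = 0 at t = 4 s; triangle areas 2 + 2 = 4 m
5–7 s: |½(4 + 5)(2)| = 9 m
Total distance = 20.5 m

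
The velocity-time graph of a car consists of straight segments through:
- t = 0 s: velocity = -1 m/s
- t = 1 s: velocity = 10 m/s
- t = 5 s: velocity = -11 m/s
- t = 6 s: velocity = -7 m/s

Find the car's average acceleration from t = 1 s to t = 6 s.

Average acceleration = Δv/Δt = (-7 − 10)/(6 − 1) = -3.4 m/s².

-3.4 m/s²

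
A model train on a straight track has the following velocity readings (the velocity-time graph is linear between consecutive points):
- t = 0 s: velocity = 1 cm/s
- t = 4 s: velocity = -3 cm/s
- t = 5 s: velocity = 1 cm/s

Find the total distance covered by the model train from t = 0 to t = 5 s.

Distance (not displacement) is the total path length: add the absolute areas under v-t.
0–4 s: v = 0 at t = 1 s; triangle areas 0.5 + 4.5 = 5 cm
4–5 s: v = 0 at t = 4.75 s; triangle areas 1.125 + 0.125 = 1.25 cm
Total distance = 6.25 cm

6.25 cm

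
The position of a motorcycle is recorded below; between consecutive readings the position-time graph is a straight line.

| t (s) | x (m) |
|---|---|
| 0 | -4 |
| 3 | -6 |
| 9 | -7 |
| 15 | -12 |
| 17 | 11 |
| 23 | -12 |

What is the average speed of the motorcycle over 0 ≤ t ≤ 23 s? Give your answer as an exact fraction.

Average speed = (total path length)/(elapsed time); on a piecewise-linear x-t graph the path length is Σ|Δx|.
0–3 s: |Δx| = |-6 − -4| = 2 m
3–9 s: |Δx| = |-7 − -6| = 1 m
9–15 s: |Δx| = |-12 − -7| = 5 m
15–17 s: |Δx| = |11 − -12| = 23 m
17–23 s: |Δx| = |-12 − 11| = 23 m
Total path = 54 m; average speed = 54/23 = 54/23 m/s.

54/23 m/s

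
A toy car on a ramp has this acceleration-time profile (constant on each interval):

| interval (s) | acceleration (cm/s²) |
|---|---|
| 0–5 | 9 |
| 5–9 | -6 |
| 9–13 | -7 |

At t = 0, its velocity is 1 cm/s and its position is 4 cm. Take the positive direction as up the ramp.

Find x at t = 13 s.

On each constant-a segment, Δv = aΔt and Δx = v₀Δt + ½aΔt²; chain segment to segment.
0–5 s: v starts 1 cm/s; Δx = 1·5 + ½·9·5² = 117.5 cm; v ends 46 cm/s.
5–9 s: v starts 46 cm/s; Δx = 46·4 + ½·-6·4² = 136 cm; v ends 22 cm/s.
9–13 s: v starts 22 cm/s; Δx = 22·4 + ½·-7·4² = 32 cm; v ends -6 cm/s.
x(13) = 4 + Σ Δx = 289.5 cm.

289.5 cm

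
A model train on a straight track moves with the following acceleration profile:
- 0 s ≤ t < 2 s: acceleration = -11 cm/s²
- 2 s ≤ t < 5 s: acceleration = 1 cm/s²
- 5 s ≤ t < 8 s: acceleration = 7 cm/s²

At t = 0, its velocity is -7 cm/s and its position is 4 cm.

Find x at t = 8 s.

-161 cm

On each constant-a segment, Δv = aΔt and Δx = v₀Δt + ½aΔt²; chain segment to segment.
0–2 s: v starts -7 cm/s; Δx = -7·2 + ½·-11·2² = -36 cm; v ends -29 cm/s.
2–5 s: v starts -29 cm/s; Δx = -29·3 + ½·1·3² = -82.5 cm; v ends -26 cm/s.
5–8 s: v starts -26 cm/s; Δx = -26·3 + ½·7·3² = -46.5 cm; v ends -5 cm/s.
x(8) = 4 + Σ Δx = -161 cm.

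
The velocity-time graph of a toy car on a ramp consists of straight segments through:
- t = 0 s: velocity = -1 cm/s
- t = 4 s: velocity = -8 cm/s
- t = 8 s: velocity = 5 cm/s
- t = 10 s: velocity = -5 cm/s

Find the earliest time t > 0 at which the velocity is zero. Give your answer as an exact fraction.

v changes sign on 4–8 s (from -8 to 5); the graph is linear there, so v = 0 at t = 4 + (8)·(8 − 4)/(5 − -8) = 84/13 s.

t = 84/13 s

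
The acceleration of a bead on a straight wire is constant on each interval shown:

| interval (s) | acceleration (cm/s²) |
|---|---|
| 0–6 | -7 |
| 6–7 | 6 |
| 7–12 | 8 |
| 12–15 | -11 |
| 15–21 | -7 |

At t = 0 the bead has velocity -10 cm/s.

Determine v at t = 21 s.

-81 cm/s

Δv equals the area under the a-t graph; then v = v₀ + Δv.
0–6 s: -7 × 6 = -42 cm/s
6–7 s: 6 × 1 = 6 cm/s
7–12 s: 8 × 5 = 40 cm/s
12–15 s: -11 × 3 = -33 cm/s
15–21 s: -7 × 6 = -42 cm/s
Δv = -71 cm/s, so v(21) = -10 + (-71) = -81 cm/s.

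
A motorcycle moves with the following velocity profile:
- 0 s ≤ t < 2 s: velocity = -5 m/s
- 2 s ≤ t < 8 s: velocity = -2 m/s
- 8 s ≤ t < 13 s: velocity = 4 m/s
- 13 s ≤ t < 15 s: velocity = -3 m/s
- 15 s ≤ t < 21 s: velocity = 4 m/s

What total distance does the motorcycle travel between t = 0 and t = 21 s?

Distance (not displacement) is the total path length: add the absolute areas under v-t.
0–2 s: |-5| × 2 = 10 m
2–8 s: |-2| × 6 = 12 m
8–13 s: |4| × 5 = 20 m
13–15 s: |-3| × 2 = 6 m
15–21 s: |4| × 6 = 24 m
Total distance = 72 m

72 m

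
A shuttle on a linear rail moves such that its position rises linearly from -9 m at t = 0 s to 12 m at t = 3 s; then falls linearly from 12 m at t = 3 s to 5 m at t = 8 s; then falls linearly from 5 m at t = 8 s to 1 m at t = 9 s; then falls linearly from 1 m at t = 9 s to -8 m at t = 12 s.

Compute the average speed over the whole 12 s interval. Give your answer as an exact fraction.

41/12 m/s

Average speed = (total path length)/(elapsed time); on a piecewise-linear x-t graph the path length is Σ|Δx|.
0–3 s: |Δx| = |12 − -9| = 21 m
3–8 s: |Δx| = |5 − 12| = 7 m
8–9 s: |Δx| = |1 − 5| = 4 m
9–12 s: |Δx| = |-8 − 1| = 9 m
Total path = 41 m; average speed = 41/12 = 41/12 m/s.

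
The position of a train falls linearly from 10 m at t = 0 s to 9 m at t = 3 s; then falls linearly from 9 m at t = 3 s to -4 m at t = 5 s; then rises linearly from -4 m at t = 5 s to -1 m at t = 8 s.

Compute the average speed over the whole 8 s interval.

Average speed = (total path length)/(elapsed time); on a piecewise-linear x-t graph the path length is Σ|Δx|.
0–3 s: |Δx| = |9 − 10| = 1 m
3–5 s: |Δx| = |-4 − 9| = 13 m
5–8 s: |Δx| = |-1 − -4| = 3 m
Total path = 17 m; average speed = 17/8 = 2.125 m/s.

2.125 m/s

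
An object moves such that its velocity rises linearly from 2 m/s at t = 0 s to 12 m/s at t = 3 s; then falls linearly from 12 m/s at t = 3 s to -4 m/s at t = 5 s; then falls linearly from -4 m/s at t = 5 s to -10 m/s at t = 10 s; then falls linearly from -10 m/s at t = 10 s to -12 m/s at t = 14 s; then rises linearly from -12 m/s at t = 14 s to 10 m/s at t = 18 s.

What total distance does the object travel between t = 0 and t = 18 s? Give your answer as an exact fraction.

Total distance travelled is ∫|v| dt — sum the magnitudes of each area piece.
0–3 s: |½(2 + 12)(3)| = 21 m
3–5 s: v = 0 at t = 4.5 s; triangle areas 9 + 1 = 10 m
5–10 s: |½(-4 + -10)(5)| = 35 m
10–14 s: |½(-10 + -12)(4)| = 44 m
14–18 s: v = 0 at t = 178/11 s; triangle areas 144/11 + 100/11 = 244/11 m
Total distance = 1454/11 m

1454/11 m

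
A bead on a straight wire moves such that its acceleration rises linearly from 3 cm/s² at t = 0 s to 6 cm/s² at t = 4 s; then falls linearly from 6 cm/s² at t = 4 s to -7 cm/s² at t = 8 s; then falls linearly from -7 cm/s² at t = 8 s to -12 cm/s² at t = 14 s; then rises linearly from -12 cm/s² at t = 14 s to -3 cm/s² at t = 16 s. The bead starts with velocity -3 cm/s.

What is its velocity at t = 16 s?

-59 cm/s

Δv equals the area under the a-t graph; then v = v₀ + Δv.
0–4 s: ½(3 + 6)(4) = 18 cm/s
4–8 s: ½(6 + -7)(4) = -2 cm/s
8–14 s: ½(-7 + -12)(6) = -57 cm/s
14–16 s: ½(-12 + -3)(2) = -15 cm/s
Δv = -56 cm/s, so v(16) = -3 + (-56) = -59 cm/s.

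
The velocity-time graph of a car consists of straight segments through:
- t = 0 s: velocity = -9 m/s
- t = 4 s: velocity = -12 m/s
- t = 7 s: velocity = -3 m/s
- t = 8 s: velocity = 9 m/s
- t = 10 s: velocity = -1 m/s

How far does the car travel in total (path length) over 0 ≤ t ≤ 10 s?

76.45 m

Distance (not displacement) is the total path length: add the absolute areas under v-t.
0–4 s: |½(-9 + -12)(4)| = 42 m
4–7 s: |½(-12 + -3)(3)| = 22.5 m
7–8 s: v = 0 at t = 7.25 s; triangle areas 0.375 + 3.375 = 3.75 m
8–10 s: v = 0 at t = 9.8 s; triangle areas 8.1 + 0.1 = 8.2 m
Total distance = 76.45 m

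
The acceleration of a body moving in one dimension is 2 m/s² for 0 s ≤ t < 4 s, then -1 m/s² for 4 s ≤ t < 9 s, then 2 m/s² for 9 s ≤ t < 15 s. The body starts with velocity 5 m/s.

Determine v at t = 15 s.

20 m/s

Δv equals the area under the a-t graph; then v = v₀ + Δv.
0–4 s: 2 × 4 = 8 m/s
4–9 s: -1 × 5 = -5 m/s
9–15 s: 2 × 6 = 12 m/s
Δv = 15 m/s, so v(15) = 5 + (15) = 20 m/s.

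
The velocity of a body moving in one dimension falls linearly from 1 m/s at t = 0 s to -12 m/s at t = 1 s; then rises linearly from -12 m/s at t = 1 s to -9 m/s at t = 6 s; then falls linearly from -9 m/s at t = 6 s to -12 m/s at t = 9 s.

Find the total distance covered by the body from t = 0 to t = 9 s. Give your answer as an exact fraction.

2329/26 m

Total distance travelled is ∫|v| dt — sum the magnitudes of each area piece.
0–1 s: v = 0 at t = 1/13 s; triangle areas 1/26 + 72/13 = 145/26 m
1–6 s: |½(-12 + -9)(5)| = 52.5 m
6–9 s: |½(-9 + -12)(3)| = 31.5 m
Total distance = 2329/26 m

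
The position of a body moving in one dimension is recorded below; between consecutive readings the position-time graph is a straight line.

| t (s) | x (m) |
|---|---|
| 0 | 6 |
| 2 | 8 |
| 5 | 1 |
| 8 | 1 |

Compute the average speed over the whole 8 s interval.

1.125 m/s

Average speed = (total path length)/(elapsed time); on a piecewise-linear x-t graph the path length is Σ|Δx|.
0–2 s: |Δx| = |8 − 6| = 2 m
2–5 s: |Δx| = |1 − 8| = 7 m
5–8 s: |Δx| = |1 − 1| = 0 m
Total path = 9 m; average speed = 9/8 = 1.125 m/s.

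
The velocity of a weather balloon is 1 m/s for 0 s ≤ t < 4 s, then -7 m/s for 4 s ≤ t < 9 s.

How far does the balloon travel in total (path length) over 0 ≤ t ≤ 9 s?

Distance (not displacement) is the total path length: add the absolute areas under v-t.
0–4 s: |1| × 4 = 4 m
4–9 s: |-7| × 5 = 35 m
Total distance = 39 m

39 m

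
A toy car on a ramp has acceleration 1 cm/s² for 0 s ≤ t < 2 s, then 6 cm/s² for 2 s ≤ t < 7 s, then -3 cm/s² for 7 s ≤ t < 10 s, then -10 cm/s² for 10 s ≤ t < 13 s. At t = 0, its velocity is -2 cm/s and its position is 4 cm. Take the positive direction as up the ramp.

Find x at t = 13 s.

171.5 cm

On each constant-a segment, Δv = aΔt and Δx = v₀Δt + ½aΔt²; chain segment to segment.
0–2 s: v starts -2 cm/s; Δx = -2·2 + ½·1·2² = -2 cm; v ends 0 cm/s.
2–7 s: v starts 0 cm/s; Δx = 0·5 + ½·6·5² = 75 cm; v ends 30 cm/s.
7–10 s: v starts 30 cm/s; Δx = 30·3 + ½·-3·3² = 76.5 cm; v ends 21 cm/s.
10–13 s: v starts 21 cm/s; Δx = 21·3 + ½·-10·3² = 18 cm; v ends -9 cm/s.
x(13) = 4 + Σ Δx = 171.5 cm.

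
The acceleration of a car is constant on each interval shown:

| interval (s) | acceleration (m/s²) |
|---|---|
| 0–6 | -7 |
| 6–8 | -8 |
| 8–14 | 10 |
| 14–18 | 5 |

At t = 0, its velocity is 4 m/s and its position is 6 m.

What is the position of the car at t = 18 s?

-268 m

On each constant-a segment, Δv = aΔt and Δx = v₀Δt + ½aΔt²; chain segment to segment.
0–6 s: v starts 4 m/s; Δx = 4·6 + ½·-7·6² = -102 m; v ends -38 m/s.
6–8 s: v starts -38 m/s; Δx = -38·2 + ½·-8·2² = -92 m; v ends -54 m/s.
8–14 s: v starts -54 m/s; Δx = -54·6 + ½·10·6² = -144 m; v ends 6 m/s.
14–18 s: v starts 6 m/s; Δx = 6·4 + ½·5·4² = 64 m; v ends 26 m/s.
x(18) = 6 + Σ Δx = -268 m.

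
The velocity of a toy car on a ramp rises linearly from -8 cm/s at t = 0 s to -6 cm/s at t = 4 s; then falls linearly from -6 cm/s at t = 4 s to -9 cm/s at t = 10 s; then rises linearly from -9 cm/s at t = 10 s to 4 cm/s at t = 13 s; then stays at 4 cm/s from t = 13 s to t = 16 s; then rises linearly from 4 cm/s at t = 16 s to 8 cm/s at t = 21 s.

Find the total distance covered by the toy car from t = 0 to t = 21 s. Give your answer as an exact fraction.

3281/26 cm

Total distance travelled is ∫|v| dt — sum the magnitudes of each area piece.
0–4 s: |½(-8 + -6)(4)| = 28 cm
4–10 s: |½(-6 + -9)(6)| = 45 cm
10–13 s: v = 0 at t = 157/13 s; triangle areas 243/26 + 24/13 = 291/26 cm
13–16 s: |4| × 3 = 12 cm
16–21 s: |½(4 + 8)(5)| = 30 cm
Total distance = 3281/26 cm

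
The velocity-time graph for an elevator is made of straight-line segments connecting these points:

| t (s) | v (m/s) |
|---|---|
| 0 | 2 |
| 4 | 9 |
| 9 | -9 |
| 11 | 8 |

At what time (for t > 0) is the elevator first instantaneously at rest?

t = 6.5 s

v changes sign on 4–9 s (from 9 to -9); the graph is linear there, so v = 0 at t = 4 + (-9)·(9 − 4)/(-9 − 9) = 6.5 s.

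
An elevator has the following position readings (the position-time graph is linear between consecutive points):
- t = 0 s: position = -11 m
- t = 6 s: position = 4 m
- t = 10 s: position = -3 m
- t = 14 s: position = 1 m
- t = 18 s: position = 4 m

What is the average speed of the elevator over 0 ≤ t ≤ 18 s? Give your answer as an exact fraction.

Average speed = (total path length)/(elapsed time); on a piecewise-linear x-t graph the path length is Σ|Δx|.
0–6 s: |Δx| = |4 − -11| = 15 m
6–10 s: |Δx| = |-3 − 4| = 7 m
10–14 s: |Δx| = |1 − -3| = 4 m
14–18 s: |Δx| = |4 − 1| = 3 m
Total path = 29 m; average speed = 29/18 = 29/18 m/s.

29/18 m/s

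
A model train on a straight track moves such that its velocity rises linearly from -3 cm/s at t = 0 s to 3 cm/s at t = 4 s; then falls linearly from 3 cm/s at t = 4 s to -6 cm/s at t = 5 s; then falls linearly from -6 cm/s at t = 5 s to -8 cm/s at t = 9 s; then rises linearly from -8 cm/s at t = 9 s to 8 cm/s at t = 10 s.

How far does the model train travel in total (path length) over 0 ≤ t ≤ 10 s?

40.5 cm

Total distance travelled is ∫|v| dt — sum the magnitudes of each area piece.
0–4 s: v = 0 at t = 2 s; triangle areas 3 + 3 = 6 cm
4–5 s: v = 0 at t = 13/3 s; triangle areas 0.5 + 2 = 2.5 cm
5–9 s: |½(-6 + -8)(4)| = 28 cm
9–10 s: v = 0 at t = 9.5 s; triangle areas 2 + 2 = 4 cm
Total distance = 40.5 cm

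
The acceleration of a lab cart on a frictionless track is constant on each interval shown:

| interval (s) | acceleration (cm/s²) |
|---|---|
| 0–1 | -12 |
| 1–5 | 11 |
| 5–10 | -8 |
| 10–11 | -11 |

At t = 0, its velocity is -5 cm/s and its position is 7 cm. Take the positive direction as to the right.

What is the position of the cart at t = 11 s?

32.5 cm

On each constant-a segment, Δv = aΔt and Δx = v₀Δt + ½aΔt²; chain segment to segment.
0–1 s: v starts -5 cm/s; Δx = -5·1 + ½·-12·1² = -11 cm; v ends -17 cm/s.
1–5 s: v starts -17 cm/s; Δx = -17·4 + ½·11·4² = 20 cm; v ends 27 cm/s.
5–10 s: v starts 27 cm/s; Δx = 27·5 + ½·-8·5² = 35 cm; v ends -13 cm/s.
10–11 s: v starts -13 cm/s; Δx = -13·1 + ½·-11·1² = -18.5 cm; v ends -24 cm/s.
x(11) = 7 + Σ Δx = 32.5 cm.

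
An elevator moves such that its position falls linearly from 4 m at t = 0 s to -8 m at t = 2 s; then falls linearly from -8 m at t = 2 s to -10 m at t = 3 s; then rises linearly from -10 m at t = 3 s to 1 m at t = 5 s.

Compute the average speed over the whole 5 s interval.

Average speed = (total path length)/(elapsed time); on a piecewise-linear x-t graph the path length is Σ|Δx|.
0–2 s: |Δx| = |-8 − 4| = 12 m
2–3 s: |Δx| = |-10 − -8| = 2 m
3–5 s: |Δx| = |1 − -10| = 11 m
Total path = 25 m; average speed = 25/5 = 5 m/s.

5 m/s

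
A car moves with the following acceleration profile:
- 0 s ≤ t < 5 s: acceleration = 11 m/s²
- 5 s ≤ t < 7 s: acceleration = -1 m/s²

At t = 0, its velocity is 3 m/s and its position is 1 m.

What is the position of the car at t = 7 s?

On each constant-a segment, Δv = aΔt and Δx = v₀Δt + ½aΔt²; chain segment to segment.
0–5 s: v starts 3 m/s; Δx = 3·5 + ½·11·5² = 152.5 m; v ends 58 m/s.
5–7 s: v starts 58 m/s; Δx = 58·2 + ½·-1·2² = 114 m; v ends 56 m/s.
x(7) = 1 + Σ Δx = 267.5 m.

267.5 m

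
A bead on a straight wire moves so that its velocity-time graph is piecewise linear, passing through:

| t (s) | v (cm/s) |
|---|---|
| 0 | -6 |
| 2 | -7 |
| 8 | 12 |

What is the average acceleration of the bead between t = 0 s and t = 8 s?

Average acceleration = Δv/Δt = (12 − -6)/(8 − 0) = 2.25 cm/s².

2.25 cm/s²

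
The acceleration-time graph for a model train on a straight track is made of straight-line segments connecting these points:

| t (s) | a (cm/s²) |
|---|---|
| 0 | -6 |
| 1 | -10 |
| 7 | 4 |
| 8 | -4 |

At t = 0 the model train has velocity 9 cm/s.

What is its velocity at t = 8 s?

-17 cm/s

Δv equals the area under the a-t graph; then v = v₀ + Δv.
0–1 s: ½(-6 + -10)(1) = -8 cm/s
1–7 s: ½(-10 + 4)(6) = -18 cm/s
7–8 s: ½(4 + -4)(1) = 0 cm/s
Δv = -26 cm/s, so v(8) = 9 + (-26) = -17 cm/s.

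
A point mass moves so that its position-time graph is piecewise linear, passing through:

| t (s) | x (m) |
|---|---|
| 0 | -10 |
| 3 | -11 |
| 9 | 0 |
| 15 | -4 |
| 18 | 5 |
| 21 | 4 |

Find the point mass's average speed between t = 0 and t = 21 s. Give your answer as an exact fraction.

Average speed = (total path length)/(elapsed time); on a piecewise-linear x-t graph the path length is Σ|Δx|.
0–3 s: |Δx| = |-11 − -10| = 1 m
3–9 s: |Δx| = |0 − -11| = 11 m
9–15 s: |Δx| = |-4 − 0| = 4 m
15–18 s: |Δx| = |5 − -4| = 9 m
18–21 s: |Δx| = |4 − 5| = 1 m
Total path = 26 m; average speed = 26/21 = 26/21 m/s.

26/21 m/s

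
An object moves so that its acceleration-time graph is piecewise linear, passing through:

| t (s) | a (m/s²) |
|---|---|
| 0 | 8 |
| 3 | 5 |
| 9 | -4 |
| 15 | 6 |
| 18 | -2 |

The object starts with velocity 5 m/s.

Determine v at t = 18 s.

Δv equals the area under the a-t graph; then v = v₀ + Δv.
0–3 s: ½(8 + 5)(3) = 19.5 m/s
3–9 s: ½(5 + -4)(6) = 3 m/s
9–15 s: ½(-4 + 6)(6) = 6 m/s
15–18 s: ½(6 + -2)(3) = 6 m/s
Δv = 34.5 m/s, so v(18) = 5 + (34.5) = 39.5 m/s.

39.5 m/s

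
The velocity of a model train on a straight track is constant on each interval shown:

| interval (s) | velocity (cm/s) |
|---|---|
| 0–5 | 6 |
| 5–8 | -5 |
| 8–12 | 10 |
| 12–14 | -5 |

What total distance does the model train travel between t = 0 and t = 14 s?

Total distance travelled is ∫|v| dt — sum the magnitudes of each area piece.
0–5 s: |6| × 5 = 30 cm
5–8 s: |-5| × 3 = 15 cm
8–12 s: |10| × 4 = 40 cm
12–14 s: |-5| × 2 = 10 cm
Total distance = 95 cm

95 cm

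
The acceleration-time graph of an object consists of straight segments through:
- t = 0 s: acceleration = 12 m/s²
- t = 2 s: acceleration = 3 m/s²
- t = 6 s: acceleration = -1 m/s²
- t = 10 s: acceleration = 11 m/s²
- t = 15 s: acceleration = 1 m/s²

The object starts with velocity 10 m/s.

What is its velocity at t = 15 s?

79 m/s

Δv equals the area under the a-t graph; then v = v₀ + Δv.
0–2 s: ½(12 + 3)(2) = 15 m/s
2–6 s: ½(3 + -1)(4) = 4 m/s
6–10 s: ½(-1 + 11)(4) = 20 m/s
10–15 s: ½(11 + 1)(5) = 30 m/s
Δv = 69 m/s, so v(15) = 10 + (69) = 79 m/s.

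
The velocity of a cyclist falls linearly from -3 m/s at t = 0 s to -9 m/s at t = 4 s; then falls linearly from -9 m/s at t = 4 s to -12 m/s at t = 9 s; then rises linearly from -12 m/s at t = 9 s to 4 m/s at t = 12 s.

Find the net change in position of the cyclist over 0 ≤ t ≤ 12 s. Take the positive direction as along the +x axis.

Net displacement equals the area under the velocity-time graph (areas below the axis count negative).
0–4 s: ½(-3 + -9)(4) = -24 m
4–9 s: ½(-9 + -12)(5) = -52.5 m
9–12 s: ½(-12 + 4)(3) = -12 m
Net displacement = -88.5 m

-88.5 m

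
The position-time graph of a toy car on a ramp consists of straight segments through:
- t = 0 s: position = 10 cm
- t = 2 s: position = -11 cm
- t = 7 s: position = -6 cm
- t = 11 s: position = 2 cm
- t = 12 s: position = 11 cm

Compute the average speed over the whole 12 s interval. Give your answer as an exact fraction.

43/12 cm/s

Average speed = (total path length)/(elapsed time); on a piecewise-linear x-t graph the path length is Σ|Δx|.
0–2 s: |Δx| = |-11 − 10| = 21 cm
2–7 s: |Δx| = |-6 − -11| = 5 cm
7–11 s: |Δx| = |2 − -6| = 8 cm
11–12 s: |Δx| = |11 − 2| = 9 cm
Total path = 43 cm; average speed = 43/12 = 43/12 cm/s.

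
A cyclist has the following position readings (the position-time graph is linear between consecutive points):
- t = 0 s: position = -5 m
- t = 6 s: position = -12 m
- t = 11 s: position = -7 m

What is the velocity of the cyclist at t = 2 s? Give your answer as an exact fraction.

-7/6 m/s

Velocity is the slope of the x-t graph on 0–6 s: (-12 − -5)/(6 − 0) = -7/6 m/s.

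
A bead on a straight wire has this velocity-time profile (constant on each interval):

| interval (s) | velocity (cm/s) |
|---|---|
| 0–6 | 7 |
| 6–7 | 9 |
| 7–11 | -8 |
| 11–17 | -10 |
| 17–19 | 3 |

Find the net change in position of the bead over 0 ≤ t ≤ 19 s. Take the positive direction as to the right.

Displacement is the signed area under the v-t curve.
0–6 s: 7 × 6 = 42 cm
6–7 s: 9 × 1 = 9 cm
7–11 s: -8 × 4 = -32 cm
11–17 s: -10 × 6 = -60 cm
17–19 s: 3 × 2 = 6 cm
Net displacement = -35 cm

-35 cm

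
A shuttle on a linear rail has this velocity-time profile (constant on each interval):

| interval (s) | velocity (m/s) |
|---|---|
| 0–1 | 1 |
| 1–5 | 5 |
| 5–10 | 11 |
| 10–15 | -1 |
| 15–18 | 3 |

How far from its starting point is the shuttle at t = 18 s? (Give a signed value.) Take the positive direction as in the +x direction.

Displacement is the signed area under the v-t curve.
0–1 s: 1 × 1 = 1 m
1–5 s: 5 × 4 = 20 m
5–10 s: 11 × 5 = 55 m
10–15 s: -1 × 5 = -5 m
15–18 s: 3 × 3 = 9 m
Net displacement = 80 m

80 m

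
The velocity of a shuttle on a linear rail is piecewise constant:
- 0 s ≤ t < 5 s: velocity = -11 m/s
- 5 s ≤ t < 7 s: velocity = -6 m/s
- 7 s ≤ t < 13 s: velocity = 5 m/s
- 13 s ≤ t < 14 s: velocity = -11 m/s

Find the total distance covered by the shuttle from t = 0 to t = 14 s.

108 m

Distance (not displacement) is the total path length: add the absolute areas under v-t.
0–5 s: |-11| × 5 = 55 m
5–7 s: |-6| × 2 = 12 m
7–13 s: |5| × 6 = 30 m
13–14 s: |-11| × 1 = 11 m
Total distance = 108 m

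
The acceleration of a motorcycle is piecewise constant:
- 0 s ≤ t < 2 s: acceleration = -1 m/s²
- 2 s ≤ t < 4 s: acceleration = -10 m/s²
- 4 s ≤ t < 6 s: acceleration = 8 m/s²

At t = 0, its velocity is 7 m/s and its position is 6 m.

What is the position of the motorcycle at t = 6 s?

-6 m

On each constant-a segment, Δv = aΔt and Δx = v₀Δt + ½aΔt²; chain segment to segment.
0–2 s: v starts 7 m/s; Δx = 7·2 + ½·-1·2² = 12 m; v ends 5 m/s.
2–4 s: v starts 5 m/s; Δx = 5·2 + ½·-10·2² = -10 m; v ends -15 m/s.
4–6 s: v starts -15 m/s; Δx = -15·2 + ½·8·2² = -14 m; v ends 1 m/s.
x(6) = 6 + Σ Δx = -6 m.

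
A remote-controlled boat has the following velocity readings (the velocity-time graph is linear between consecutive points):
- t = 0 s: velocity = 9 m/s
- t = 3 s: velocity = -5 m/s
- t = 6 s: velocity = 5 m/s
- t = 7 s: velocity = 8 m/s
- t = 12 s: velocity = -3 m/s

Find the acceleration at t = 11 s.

Acceleration is the slope of the v-t graph on 7–12 s: (-3 − 8)/(12 − 7) = -2.2 m/s².

-2.2 m/s²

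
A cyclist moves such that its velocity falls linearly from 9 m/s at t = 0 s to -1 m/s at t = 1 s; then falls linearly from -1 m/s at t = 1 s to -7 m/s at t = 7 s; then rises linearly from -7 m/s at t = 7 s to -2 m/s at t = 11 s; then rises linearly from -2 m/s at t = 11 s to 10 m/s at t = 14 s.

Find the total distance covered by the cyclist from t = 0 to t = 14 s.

Total distance travelled is ∫|v| dt — sum the magnitudes of each area piece.
0–1 s: v = 0 at t = 0.9 s; triangle areas 4.05 + 0.05 = 4.1 m
1–7 s: |½(-1 + -7)(6)| = 24 m
7–11 s: |½(-7 + -2)(4)| = 18 m
11–14 s: v = 0 at t = 11.5 s; triangle areas 0.5 + 12.5 = 13 m
Total distance = 59.1 m

59.1 m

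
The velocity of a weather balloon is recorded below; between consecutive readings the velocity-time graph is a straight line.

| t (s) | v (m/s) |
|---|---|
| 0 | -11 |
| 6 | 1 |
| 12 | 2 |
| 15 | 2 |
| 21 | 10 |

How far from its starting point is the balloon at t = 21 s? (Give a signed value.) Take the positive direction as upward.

Displacement is the signed area under the v-t curve.
0–6 s: ½(-11 + 1)(6) = -30 m
6–12 s: ½(1 + 2)(6) = 9 m
12–15 s: 2 × 3 = 6 m
15–21 s: ½(2 + 10)(6) = 36 m
Net displacement = 21 m

21 m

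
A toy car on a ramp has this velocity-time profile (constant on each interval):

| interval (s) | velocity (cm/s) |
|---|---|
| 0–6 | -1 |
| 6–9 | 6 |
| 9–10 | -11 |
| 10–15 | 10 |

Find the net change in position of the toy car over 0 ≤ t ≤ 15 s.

Net displacement equals the area under the velocity-time graph (areas below the axis count negative).
0–6 s: -1 × 6 = -6 cm
6–9 s: 6 × 3 = 18 cm
9–10 s: -11 × 1 = -11 cm
10–15 s: 10 × 5 = 50 cm
Net displacement = 51 cm

51 cm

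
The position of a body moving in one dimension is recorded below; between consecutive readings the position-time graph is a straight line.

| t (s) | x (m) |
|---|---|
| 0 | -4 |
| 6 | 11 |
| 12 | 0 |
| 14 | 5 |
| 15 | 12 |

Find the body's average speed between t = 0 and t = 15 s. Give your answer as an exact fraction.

Average speed = (total path length)/(elapsed time); on a piecewise-linear x-t graph the path length is Σ|Δx|.
0–6 s: |Δx| = |11 − -4| = 15 m
6–12 s: |Δx| = |0 − 11| = 11 m
12–14 s: |Δx| = |5 − 0| = 5 m
14–15 s: |Δx| = |12 − 5| = 7 m
Total path = 38 m; average speed = 38/15 = 38/15 m/s.

38/15 m/s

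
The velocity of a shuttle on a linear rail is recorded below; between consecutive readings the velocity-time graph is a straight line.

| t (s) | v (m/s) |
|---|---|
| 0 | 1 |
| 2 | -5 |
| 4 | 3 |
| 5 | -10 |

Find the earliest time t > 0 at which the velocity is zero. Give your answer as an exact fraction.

v changes sign on 0–2 s (from 1 to -5); the graph is linear there, so v = 0 at t = 0 + (-1)·(2 − 0)/(-5 − 1) = 1/3 s.

t = 1/3 s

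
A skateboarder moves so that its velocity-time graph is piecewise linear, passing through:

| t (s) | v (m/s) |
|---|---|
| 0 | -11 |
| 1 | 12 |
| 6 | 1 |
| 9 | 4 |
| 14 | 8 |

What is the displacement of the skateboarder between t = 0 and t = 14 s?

Net displacement equals the area under the velocity-time graph (areas below the axis count negative).
0–1 s: ½(-11 + 12)(1) = 0.5 m
1–6 s: ½(12 + 1)(5) = 32.5 m
6–9 s: ½(1 + 4)(3) = 7.5 m
9–14 s: ½(4 + 8)(5) = 30 m
Net displacement = 70.5 m

70.5 m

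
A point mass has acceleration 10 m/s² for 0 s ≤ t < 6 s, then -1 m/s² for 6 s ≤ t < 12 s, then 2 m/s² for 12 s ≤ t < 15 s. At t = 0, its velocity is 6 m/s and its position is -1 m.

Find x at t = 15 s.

782 m

On each constant-a segment, Δv = aΔt and Δx = v₀Δt + ½aΔt²; chain segment to segment.
0–6 s: v starts 6 m/s; Δx = 6·6 + ½·10·6² = 216 m; v ends 66 m/s.
6–12 s: v starts 66 m/s; Δx = 66·6 + ½·-1·6² = 378 m; v ends 60 m/s.
12–15 s: v starts 60 m/s; Δx = 60·3 + ½·2·3² = 189 m; v ends 66 m/s.
x(15) = -1 + Σ Δx = 782 m.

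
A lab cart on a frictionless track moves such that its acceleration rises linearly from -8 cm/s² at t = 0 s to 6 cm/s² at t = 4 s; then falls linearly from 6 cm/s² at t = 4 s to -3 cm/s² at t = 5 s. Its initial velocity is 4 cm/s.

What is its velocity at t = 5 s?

1.5 cm/s

Δv equals the area under the a-t graph; then v = v₀ + Δv.
0–4 s: ½(-8 + 6)(4) = -4 cm/s
4–5 s: ½(6 + -3)(1) = 1.5 cm/s
Δv = -2.5 cm/s, so v(5) = 4 + (-2.5) = 1.5 cm/s.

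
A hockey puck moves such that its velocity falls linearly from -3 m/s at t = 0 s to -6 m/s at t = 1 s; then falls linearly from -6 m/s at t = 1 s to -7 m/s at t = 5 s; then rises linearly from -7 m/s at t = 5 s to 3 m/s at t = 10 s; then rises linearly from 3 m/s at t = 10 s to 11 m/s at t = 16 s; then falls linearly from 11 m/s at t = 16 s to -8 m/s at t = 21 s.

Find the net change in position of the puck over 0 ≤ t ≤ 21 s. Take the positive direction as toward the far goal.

9 m

Net displacement equals the area under the velocity-time graph (areas below the axis count negative).
0–1 s: ½(-3 + -6)(1) = -4.5 m
1–5 s: ½(-6 + -7)(4) = -26 m
5–10 s: ½(-7 + 3)(5) = -10 m
10–16 s: ½(3 + 11)(6) = 42 m
16–21 s: ½(11 + -8)(5) = 7.5 m
Net displacement = 9 m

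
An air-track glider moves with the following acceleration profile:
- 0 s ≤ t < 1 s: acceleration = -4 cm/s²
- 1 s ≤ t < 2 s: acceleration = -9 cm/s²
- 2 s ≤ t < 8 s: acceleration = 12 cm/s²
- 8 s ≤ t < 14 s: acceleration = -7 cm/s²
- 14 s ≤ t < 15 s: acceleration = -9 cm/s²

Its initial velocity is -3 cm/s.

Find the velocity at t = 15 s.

Δv equals the area under the a-t graph; then v = v₀ + Δv.
0–1 s: -4 × 1 = -4 cm/s
1–2 s: -9 × 1 = -9 cm/s
2–8 s: 12 × 6 = 72 cm/s
8–14 s: -7 × 6 = -42 cm/s
14–15 s: -9 × 1 = -9 cm/s
Δv = 8 cm/s, so v(15) = -3 + (8) = 5 cm/s.

5 cm/s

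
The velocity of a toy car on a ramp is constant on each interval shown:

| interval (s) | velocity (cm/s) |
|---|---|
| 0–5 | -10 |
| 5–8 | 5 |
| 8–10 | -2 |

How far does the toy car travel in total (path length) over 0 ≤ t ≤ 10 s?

69 cm

Distance (not displacement) is the total path length: add the absolute areas under v-t.
0–5 s: |-10| × 5 = 50 cm
5–8 s: |5| × 3 = 15 cm
8–10 s: |-2| × 2 = 4 cm
Total distance = 69 cm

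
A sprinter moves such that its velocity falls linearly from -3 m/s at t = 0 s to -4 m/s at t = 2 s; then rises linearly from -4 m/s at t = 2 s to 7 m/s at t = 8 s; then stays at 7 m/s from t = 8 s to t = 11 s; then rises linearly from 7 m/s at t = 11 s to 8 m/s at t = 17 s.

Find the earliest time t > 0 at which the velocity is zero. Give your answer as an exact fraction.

t = 46/11 s

v changes sign on 2–8 s (from -4 to 7); the graph is linear there, so v = 0 at t = 2 + (4)·(8 − 2)/(7 − -4) = 46/11 s.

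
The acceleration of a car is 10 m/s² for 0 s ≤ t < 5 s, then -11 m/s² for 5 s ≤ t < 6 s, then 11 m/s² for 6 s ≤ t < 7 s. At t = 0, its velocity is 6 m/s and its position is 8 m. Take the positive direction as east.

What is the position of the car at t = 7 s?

264 m

On each constant-a segment, Δv = aΔt and Δx = v₀Δt + ½aΔt²; chain segment to segment.
0–5 s: v starts 6 m/s; Δx = 6·5 + ½·10·5² = 155 m; v ends 56 m/s.
5–6 s: v starts 56 m/s; Δx = 56·1 + ½·-11·1² = 50.5 m; v ends 45 m/s.
6–7 s: v starts 45 m/s; Δx = 45·1 + ½·11·1² = 50.5 m; v ends 56 m/s.
x(7) = 8 + Σ Δx = 264 m.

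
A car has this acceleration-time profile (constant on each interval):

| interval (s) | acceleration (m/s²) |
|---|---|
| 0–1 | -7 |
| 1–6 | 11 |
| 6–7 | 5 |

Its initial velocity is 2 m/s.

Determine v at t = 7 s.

Δv equals the area under the a-t graph; then v = v₀ + Δv.
0–1 s: -7 × 1 = -7 m/s
1–6 s: 11 × 5 = 55 m/s
6–7 s: 5 × 1 = 5 m/s
Δv = 53 m/s, so v(7) = 2 + (53) = 55 m/s.

55 m/s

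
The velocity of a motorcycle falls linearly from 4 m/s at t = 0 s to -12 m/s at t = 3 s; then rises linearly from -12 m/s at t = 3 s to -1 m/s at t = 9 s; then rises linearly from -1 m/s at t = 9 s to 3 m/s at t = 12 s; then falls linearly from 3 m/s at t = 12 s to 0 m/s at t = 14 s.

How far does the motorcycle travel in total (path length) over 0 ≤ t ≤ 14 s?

Distance (not displacement) is the total path length: add the absolute areas under v-t.
0–3 s: v = 0 at t = 0.75 s; triangle areas 1.5 + 13.5 = 15 m
3–9 s: |½(-12 + -1)(6)| = 39 m
9–12 s: v = 0 at t = 9.75 s; triangle areas 0.375 + 3.375 = 3.75 m
12–14 s: |½(3 + 0)(2)| = 3 m
Total distance = 60.75 m

60.75 m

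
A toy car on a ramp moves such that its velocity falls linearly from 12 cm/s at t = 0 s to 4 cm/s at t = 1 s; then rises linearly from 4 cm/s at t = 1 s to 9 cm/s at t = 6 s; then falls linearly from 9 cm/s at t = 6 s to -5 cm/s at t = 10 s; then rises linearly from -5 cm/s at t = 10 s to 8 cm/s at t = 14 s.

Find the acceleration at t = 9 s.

-3.5 cm/s²

Acceleration is the slope of the v-t graph on 6–10 s: (-5 − 9)/(10 − 6) = -3.5 cm/s².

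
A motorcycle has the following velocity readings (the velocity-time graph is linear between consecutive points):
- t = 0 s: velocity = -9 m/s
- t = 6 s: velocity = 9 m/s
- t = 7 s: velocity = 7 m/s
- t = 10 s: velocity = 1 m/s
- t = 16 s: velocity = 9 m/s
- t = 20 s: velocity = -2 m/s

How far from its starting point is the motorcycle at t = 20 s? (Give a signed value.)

Net displacement equals the area under the velocity-time graph (areas below the axis count negative).
0–6 s: ½(-9 + 9)(6) = 0 m
6–7 s: ½(9 + 7)(1) = 8 m
7–10 s: ½(7 + 1)(3) = 12 m
10–16 s: ½(1 + 9)(6) = 30 m
16–20 s: ½(9 + -2)(4) = 14 m
Net displacement = 64 m

64 m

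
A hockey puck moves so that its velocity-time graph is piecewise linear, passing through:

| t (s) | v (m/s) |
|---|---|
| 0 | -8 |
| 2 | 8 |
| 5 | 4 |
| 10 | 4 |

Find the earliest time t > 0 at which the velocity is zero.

v changes sign on 0–2 s (from -8 to 8); the graph is linear there, so v = 0 at t = 0 + (8)·(2 − 0)/(8 − -8) = 1 s.

t = 1 s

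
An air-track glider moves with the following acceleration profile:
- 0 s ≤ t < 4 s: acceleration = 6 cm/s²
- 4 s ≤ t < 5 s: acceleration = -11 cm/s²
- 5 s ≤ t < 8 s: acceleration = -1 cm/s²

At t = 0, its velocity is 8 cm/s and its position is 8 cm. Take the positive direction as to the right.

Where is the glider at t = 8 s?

173 cm

On each constant-a segment, Δv = aΔt and Δx = v₀Δt + ½aΔt²; chain segment to segment.
0–4 s: v starts 8 cm/s; Δx = 8·4 + ½·6·4² = 80 cm; v ends 32 cm/s.
4–5 s: v starts 32 cm/s; Δx = 32·1 + ½·-11·1² = 26.5 cm; v ends 21 cm/s.
5–8 s: v starts 21 cm/s; Δx = 21·3 + ½·-1·3² = 58.5 cm; v ends 18 cm/s.
x(8) = 8 + Σ Δx = 173 cm.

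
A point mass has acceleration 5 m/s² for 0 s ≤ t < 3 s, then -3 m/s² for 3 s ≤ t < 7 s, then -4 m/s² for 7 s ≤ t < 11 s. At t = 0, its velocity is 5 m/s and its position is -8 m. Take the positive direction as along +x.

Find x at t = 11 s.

85.5 m

On each constant-a segment, Δv = aΔt and Δx = v₀Δt + ½aΔt²; chain segment to segment.
0–3 s: v starts 5 m/s; Δx = 5·3 + ½·5·3² = 37.5 m; v ends 20 m/s.
3–7 s: v starts 20 m/s; Δx = 20·4 + ½·-3·4² = 56 m; v ends 8 m/s.
7–11 s: v starts 8 m/s; Δx = 8·4 + ½·-4·4² = 0 m; v ends -8 m/s.
x(11) = -8 + Σ Δx = 85.5 m.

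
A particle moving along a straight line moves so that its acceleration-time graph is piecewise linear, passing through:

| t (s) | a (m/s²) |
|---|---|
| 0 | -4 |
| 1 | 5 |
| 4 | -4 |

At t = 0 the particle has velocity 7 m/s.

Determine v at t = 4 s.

9 m/s

Δv equals the area under the a-t graph; then v = v₀ + Δv.
0–1 s: ½(-4 + 5)(1) = 0.5 m/s
1–4 s: ½(5 + -4)(3) = 1.5 m/s
Δv = 2 m/s, so v(4) = 7 + (2) = 9 m/s.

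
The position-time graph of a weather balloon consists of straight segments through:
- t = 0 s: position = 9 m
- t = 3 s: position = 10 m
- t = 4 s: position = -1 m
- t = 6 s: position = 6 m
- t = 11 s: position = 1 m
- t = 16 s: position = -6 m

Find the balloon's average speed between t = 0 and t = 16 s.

1.9375 m/s

Average speed = (total path length)/(elapsed time); on a piecewise-linear x-t graph the path length is Σ|Δx|.
0–3 s: |Δx| = |10 − 9| = 1 m
3–4 s: |Δx| = |-1 − 10| = 11 m
4–6 s: |Δx| = |6 − -1| = 7 m
6–11 s: |Δx| = |1 − 6| = 5 m
11–16 s: |Δx| = |-6 − 1| = 7 m
Total path = 31 m; average speed = 31/16 = 1.9375 m/s.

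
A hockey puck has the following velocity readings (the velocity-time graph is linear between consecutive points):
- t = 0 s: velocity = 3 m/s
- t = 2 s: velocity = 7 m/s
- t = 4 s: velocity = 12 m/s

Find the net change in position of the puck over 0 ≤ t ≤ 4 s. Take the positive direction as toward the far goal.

Net displacement equals the area under the velocity-time graph (areas below the axis count negative).
0–2 s: ½(3 + 7)(2) = 10 m
2–4 s: ½(7 + 12)(2) = 19 m
Net displacement = 29 m

29 m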